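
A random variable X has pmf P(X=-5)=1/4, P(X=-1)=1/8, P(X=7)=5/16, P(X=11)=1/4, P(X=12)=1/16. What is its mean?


E[X] = sum(x * P(x))
= -5*1/4 - 1*1/8 + 7*5/16 + 11*1/4 + 12*1/16
= 69/16

69/16


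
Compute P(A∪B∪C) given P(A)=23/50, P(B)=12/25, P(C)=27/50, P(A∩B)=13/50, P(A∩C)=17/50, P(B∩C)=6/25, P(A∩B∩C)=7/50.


P(A∪B∪C) = P(A)+P(B)+P(C) - P(AB)-P(AC)-P(BC) + P(ABC)
= 23/50+12/25+27/50 - 13/50-17/50-6/25 + 7/50
= 39/50

39/50


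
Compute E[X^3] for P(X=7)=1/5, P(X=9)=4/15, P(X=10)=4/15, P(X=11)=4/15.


E[X^3] = sum(g(x)*P(x))
= 343*1/5 + 729*4/15 + 1000*4/15 + 1331*4/15
= 4423/5

4423/5


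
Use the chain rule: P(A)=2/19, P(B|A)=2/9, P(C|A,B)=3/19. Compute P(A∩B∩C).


P(A∩B∩C) = P(A) * P(B|A) * P(C|A∩B)
= 2/19 * 2/9 * 3/19
= 4/171 * 3/19 = 4/1083

4/1083


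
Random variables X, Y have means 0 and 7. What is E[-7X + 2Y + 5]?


E[-7X + 2Y + 5] = -7*E[X] + 2*E[Y] + 5
= (-7)*(0) + (2)*(7) + (5)
= 0 + 14 + 5 = 19

19


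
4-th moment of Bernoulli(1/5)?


For Bernoulli: X in {0,1}
E[X^4] = 0^4*(1-1/5) + 1^4*1/5 = 1/5

1/5


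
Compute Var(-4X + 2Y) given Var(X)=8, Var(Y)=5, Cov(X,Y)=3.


Var(-4X + 2Y) = (-4)^2*Var(X) + 2^2*Var(Y) + 2*(-4)*2*Cov(X,Y)
= 16*8 + 4*5 - 16*3
= 128 + 20 - 48 = 100

100


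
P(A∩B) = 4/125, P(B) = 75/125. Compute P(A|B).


P(A|B) = P(A∩B)/P(B) = (4/125)/(75/125) = 4/75

4/75


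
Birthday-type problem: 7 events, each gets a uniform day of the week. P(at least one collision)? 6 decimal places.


P(all different) = prod((7-i)/7 for i=0..6) = 0.006120
P(at least one match) = 1 - 0.006120 = 0.993880

0.993880


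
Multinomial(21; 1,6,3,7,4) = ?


21! = 51090942171709440000
Denominator: 1!=1 * 6!=720 * 3!=6 * 7!=5040 * 4!=24
Coefficient = 51090942171709440000 / 522547200 = 97772875200

97772875200


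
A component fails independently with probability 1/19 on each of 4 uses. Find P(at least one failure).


P(at least one) = 1 - P(none)
P(none) = (1 - 1/19)^4 = (18/19)^4 = 104976/130321
P(at least one) = 1 - 104976/130321 = 25345/130321

25345/130321


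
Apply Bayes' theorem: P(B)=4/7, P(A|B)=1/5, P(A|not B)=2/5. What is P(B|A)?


P(A) = P(A|B)P(B) + P(A|B')P(B') = 1/5*4/7 + 2/5*3/7 = 2/7
P(B|A) = P(A|B)P(B)/P(A) = (4/35)/(2/7) = 2/5

2/5


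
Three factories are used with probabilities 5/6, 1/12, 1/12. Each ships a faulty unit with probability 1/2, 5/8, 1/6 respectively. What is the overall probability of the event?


P(A) = P(A|B1)P(B1) + P(A|B2)P(B2) + P(A|B3)P(B3)
= 1/2*5/6 + 5/8*1/12 + 1/6*1/12
= 5/12 + 5/96 + 1/72 = 139/288

139/288


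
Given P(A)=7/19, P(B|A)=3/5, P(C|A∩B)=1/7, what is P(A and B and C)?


P(A∩B∩C) = P(A) * P(B|A) * P(C|A∩B)
= 7/19 * 3/5 * 1/7
= 21/95 * 1/7 = 3/95

3/95


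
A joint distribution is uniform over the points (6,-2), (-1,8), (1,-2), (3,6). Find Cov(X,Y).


E[X]=9/4, E[Y]=5/2, E[XY]=-1
Cov(X,Y) = E[XY] - E[X]E[Y] = -1 - 9/4*5/2 = -53/8

-53/8


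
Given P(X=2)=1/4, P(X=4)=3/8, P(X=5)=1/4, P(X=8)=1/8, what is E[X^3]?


E[X^3] = sum(g(x)*P(x))
= 8*1/4 + 64*3/8 + 125*1/4 + 512*1/8
= 485/4

485/4


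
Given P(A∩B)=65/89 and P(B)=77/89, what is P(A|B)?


P(A|B) = P(A∩B)/P(B) = (130/178)/(154/178) = 130/154 = 65/77

65/77


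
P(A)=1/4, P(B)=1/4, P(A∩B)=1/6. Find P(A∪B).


P(A∪B) = P(A) + P(B) - P(A∩B)
= 1/4 + 1/4 - 1/6 = 1/3

1/3


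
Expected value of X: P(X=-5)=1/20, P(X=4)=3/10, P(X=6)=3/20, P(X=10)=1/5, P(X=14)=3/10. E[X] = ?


E[X] = sum(x * P(x))
= -5*1/20 + 4*3/10 + 6*3/20 + 10*1/5 + 14*3/10
= 161/20

161/20


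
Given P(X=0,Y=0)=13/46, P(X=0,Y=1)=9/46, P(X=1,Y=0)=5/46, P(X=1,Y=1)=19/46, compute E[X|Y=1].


P(Y=1) = 28/46
E[X|Y=1] = (0*9 + 1*19)/28 = 19/28

19/28


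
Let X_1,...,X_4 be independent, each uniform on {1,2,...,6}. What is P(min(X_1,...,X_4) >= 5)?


P(min >= 5) = P(all X_i >= 5) = (P(X_1 >= 5))^4
= (2/6)^4 = (1/3)^4 = 1/81

1/81


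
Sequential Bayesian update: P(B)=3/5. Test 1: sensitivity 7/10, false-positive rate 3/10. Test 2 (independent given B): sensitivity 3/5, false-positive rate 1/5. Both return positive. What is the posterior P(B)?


After test 1: P(+) = 7/10*3/5 + 3/10*2/5 = 27/50
P(B|+) = (21/50)/(27/50) = 7/9
After test 2 (use post1 as new prior): P(+) = 3/5*7/9 + 1/5*2/9 = 23/45
P(B|+,+) = (7/15)/(23/45) = 21/23

21/23


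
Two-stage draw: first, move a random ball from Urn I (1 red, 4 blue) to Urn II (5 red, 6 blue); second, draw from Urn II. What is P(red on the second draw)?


P(transfer red) = 1/5; P(transfer blue) = 4/5
If red transferred: Urn II has 6 red of 12, so P(red|red moved) = 1/2
If blue transferred: Urn II has 5 red of 12, so P(red|blue moved) = 5/12
By total probability: P(red) = 1/5*1/2 + 4/5*5/12 = 13/30

13/30


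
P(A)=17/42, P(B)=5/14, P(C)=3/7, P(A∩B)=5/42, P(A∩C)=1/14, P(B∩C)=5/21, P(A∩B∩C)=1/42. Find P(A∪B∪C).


P(A∪B∪C) = P(A)+P(B)+P(C) - P(AB)-P(AC)-P(BC) + P(ABC)
= 17/42+5/14+3/7 - 5/42-1/14-5/21 + 1/42
= 11/14

11/14


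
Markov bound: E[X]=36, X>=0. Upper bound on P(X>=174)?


Markov: P(X >= a) <= E[X]/a
P(X >= 174) <= 36/174 = 6/29

6/29


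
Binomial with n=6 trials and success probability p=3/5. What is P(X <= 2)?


P(X<=2) = P(X=0) + P(X=1) + P(X=2)
= 64/15625 + 576/15625 + 432/3125
= 112/625

112/625


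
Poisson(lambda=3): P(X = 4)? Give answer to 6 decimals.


P(X=4) = e^(-3) * 3^4 / 4!
≈ 0.04978706837 * 81 / 24
≈ 0.168031

0.168031


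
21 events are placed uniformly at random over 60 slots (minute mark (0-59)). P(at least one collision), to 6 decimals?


P(all different) = prod((60-i)/60 for i=0..20) = 0.018596
P(at least one match) = 1 - 0.018596 = 0.981404

0.981404


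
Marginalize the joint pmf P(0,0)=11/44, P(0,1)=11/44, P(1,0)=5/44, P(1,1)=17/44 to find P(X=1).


P(X=1) = P(1,0)+P(1,1) = 5/44 + 17/44 = 22/44 = 1/2

1/2


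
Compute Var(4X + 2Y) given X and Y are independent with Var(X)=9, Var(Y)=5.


Independence => Cov(X,Y)=0
Var(4X + 2Y) = 4^2*Var(X) + 2^2*Var(Y)
= 16*9 + 4*5 = 164

164


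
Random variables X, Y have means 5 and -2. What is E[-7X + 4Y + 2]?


E[-7X + 4Y + 2] = -7*E[X] + 4*E[Y] + 2
= (-7)*(5) + (4)*(-2) + (2)
= -35 - 8 + 2 = -41

-41


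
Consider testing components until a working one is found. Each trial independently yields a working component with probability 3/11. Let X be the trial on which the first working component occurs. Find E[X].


For geometric (trials until first success), E[X] = 1/p = 1/(3/11) = 11/3

11/3


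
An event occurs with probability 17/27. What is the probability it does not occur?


P(A') = 1 - P(A) = 1 - 17/27 = 10/27

10/27


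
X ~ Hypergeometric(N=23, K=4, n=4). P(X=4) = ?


P(X=4) = C(4,4)*C(19,0) / C(23,4)
= 1*1 / 8855
= 1/8855

1/8855


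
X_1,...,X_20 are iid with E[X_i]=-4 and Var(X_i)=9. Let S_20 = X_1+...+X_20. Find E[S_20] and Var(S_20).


E[S_n] = n*mu = 20*-4 = -80
Var(S_n) = n*sigma^2 = 20*9 = 180

E[S_20]=-80, Var(S_20)=180


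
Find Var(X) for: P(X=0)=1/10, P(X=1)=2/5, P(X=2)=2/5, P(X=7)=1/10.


E[X] = 19/10, E[X^2] = 69/10
Var(X) = E[X^2] - (E[X])^2 = 69/10 - (19/10)^2 = 329/100

329/100


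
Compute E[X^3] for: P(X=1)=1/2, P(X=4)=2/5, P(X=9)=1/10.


E[X^3] = sum(x^3 * P(x))
= 1*1/2 + 64*2/5 + 729*1/10
= 99

99


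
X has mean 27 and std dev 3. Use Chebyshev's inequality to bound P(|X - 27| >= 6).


k = 6/3 = 2
Chebyshev: P(|X-mu| >= k*sigma) <= 1/k^2 = 1/2^2 = 1/4

1/4


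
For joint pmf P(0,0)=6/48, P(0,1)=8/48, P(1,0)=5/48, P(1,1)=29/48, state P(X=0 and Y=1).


Read from table: P(X=0, Y=1) = 8/48 = 1/6

1/6


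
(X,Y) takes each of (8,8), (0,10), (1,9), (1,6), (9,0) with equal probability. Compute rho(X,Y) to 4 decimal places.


Cov(X,Y) = -9.2800, Var(X) = 14.9600, Var(Y) = 12.6400
rho = Cov/(sqrt(VarX)*sqrt(VarY)) = -0.6749

-0.6749


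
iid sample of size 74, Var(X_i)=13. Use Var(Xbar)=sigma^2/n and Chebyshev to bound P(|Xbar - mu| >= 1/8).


Var(Xbar) = Var(X)/n = 13/74
Chebyshev: P(|Xbar-mu| >= 1/8) <= Var(Xbar)/(1/8)^2 = (13/74)/(1/64) = 416/37
Bound exceeds 1, so trivial bound: 1

1


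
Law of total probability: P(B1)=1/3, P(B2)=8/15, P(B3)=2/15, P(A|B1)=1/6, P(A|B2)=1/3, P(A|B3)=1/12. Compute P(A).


P(A) = P(A|B1)P(B1) + P(A|B2)P(B2) + P(A|B3)P(B3)
= 1/6*1/3 + 1/3*8/15 + 1/12*2/15
= 1/18 + 8/45 + 1/90 = 11/45

11/45


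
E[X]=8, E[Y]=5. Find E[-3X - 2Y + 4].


E[-3X - 2Y + 4] = -3*E[X] - 2*E[Y] + 4
= (-3)*(8) + (-2)*(5) + (4)
= -24 - 10 + 4 = -30

-30


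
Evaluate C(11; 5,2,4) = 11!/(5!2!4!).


11! = 39916800
Denominator: 5!=120 * 2!=2 * 4!=24
Coefficient = 39916800 / 5760 = 6930

6930


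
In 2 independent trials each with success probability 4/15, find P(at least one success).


P(at least one) = 1 - P(none)
P(none) = (1 - 4/15)^2 = (11/15)^2 = 121/225
P(at least one) = 1 - 121/225 = 104/225

104/225


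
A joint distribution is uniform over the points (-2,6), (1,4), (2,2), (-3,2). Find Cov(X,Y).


E[X]=-1/2, E[Y]=7/2, E[XY]=-5/2
Cov(X,Y) = E[XY] - E[X]E[Y] = -5/2 + 1/2*7/2 = -3/4

-3/4


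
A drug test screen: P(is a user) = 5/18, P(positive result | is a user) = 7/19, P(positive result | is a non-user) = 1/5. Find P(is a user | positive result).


P(A) = P(A|B)P(B) + P(A|B')P(B') = 7/19*5/18 + 1/5*13/18 = 211/855
P(B|A) = P(A|B)P(B)/P(A) = (35/342)/(211/855) = 175/422

175/422


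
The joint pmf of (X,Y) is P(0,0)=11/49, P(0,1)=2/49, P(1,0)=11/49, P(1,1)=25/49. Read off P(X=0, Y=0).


Read from table: P(X=0, Y=0) = 11/49

11/49


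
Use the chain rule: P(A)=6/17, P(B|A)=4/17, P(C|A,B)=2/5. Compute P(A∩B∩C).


P(A∩B∩C) = P(A) * P(B|A) * P(C|A∩B)
= 6/17 * 4/17 * 2/5
= 24/289 * 2/5 = 48/1445

48/1445


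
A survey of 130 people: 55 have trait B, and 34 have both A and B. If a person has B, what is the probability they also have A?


P(A|B) = P(A∩B)/P(B) = (34/130)/(55/130) = 34/55

34/55


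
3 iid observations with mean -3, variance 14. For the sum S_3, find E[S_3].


E[S_n] = n*E[X_1] = 3*-3 = -9

-9


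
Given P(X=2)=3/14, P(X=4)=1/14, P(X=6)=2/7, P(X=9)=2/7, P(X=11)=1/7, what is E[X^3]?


E[X^3] = sum(g(x)*P(x))
= 8*3/14 + 64*1/14 + 216*2/7 + 729*2/7 + 1331*1/7
= 3265/7

3265/7


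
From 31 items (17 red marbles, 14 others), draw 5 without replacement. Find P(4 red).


P(X=4) = C(17,4)*C(14,1) / C(31,5)
= 2380*14 / 169911
= 33320/169911 = 4760/24273

4760/24273


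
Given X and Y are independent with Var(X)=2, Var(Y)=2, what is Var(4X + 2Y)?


Independence => Cov(X,Y)=0
Var(4X + 2Y) = 4^2*Var(X) + 2^2*Var(Y)
= 16*2 + 4*2 = 40

40


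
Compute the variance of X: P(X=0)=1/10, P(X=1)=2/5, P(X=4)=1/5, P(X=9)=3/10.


E[X] = 39/10, E[X^2] = 279/10
Var(X) = E[X^2] - (E[X])^2 = 279/10 - (39/10)^2 = 1269/100

1269/100


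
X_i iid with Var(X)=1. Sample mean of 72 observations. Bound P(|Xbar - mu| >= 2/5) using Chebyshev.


Var(Xbar) = Var(X)/n = 1/72
Chebyshev: P(|Xbar-mu| >= 2/5) <= Var(Xbar)/(2/5)^2 = (1/72)/(4/25) = 25/288

25/288


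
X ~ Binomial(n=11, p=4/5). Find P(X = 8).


P(X=8) = C(11,8) * p^8 * (1-p)^3
= 165 * 65536/390625 * 1/125
= 2162688/9765625

2162688/9765625


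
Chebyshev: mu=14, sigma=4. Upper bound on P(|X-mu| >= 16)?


k = 16/4 = 4
Chebyshev: P(|X-mu| >= k*sigma) <= 1/k^2 = 1/4^2 = 1/16

1/16


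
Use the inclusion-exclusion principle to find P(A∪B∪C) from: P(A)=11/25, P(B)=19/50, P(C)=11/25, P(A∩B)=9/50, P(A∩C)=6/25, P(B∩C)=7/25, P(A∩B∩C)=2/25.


P(A∪B∪C) = P(A)+P(B)+P(C) - P(AB)-P(AC)-P(BC) + P(ABC)
= 11/25+19/50+11/25 - 9/50-6/25-7/25 + 2/25
= 16/25

16/25


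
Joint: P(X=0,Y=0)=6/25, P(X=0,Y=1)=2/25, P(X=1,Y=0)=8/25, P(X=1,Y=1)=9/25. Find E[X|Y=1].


P(Y=1) = 11/25
E[X|Y=1] = (0*2 + 1*9)/11 = 9/11

9/11


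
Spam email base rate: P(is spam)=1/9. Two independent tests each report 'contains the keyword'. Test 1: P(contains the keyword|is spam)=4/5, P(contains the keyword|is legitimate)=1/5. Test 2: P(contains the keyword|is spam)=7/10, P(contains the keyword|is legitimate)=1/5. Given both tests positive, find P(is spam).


After test 1: P(+) = 4/5*1/9 + 1/5*8/9 = 4/15
P(B|+) = (4/45)/(4/15) = 1/3
After test 2 (use post1 as new prior): P(+) = 7/10*1/3 + 1/5*2/3 = 11/30
P(B|+,+) = (7/30)/(11/30) = 7/11

7/11


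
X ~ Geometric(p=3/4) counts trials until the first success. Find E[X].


For geometric (trials until first success), E[X] = 1/p = 1/(3/4) = 4/3

4/3


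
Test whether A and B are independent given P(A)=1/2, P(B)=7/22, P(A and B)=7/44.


P(A)*P(B) = 1/2*7/22 = 7/44
P(A∩B) = 7/44, which equals P(A)P(B), so independent

Yes, A and B are independent


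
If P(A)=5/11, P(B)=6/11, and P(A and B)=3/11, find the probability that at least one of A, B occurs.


P(A∪B) = P(A) + P(B) - P(A∩B)
= 5/11 + 6/11 - 3/11 = 8/11

8/11


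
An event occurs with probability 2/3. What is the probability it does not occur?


P(A') = 1 - P(A) = 1 - 2/3 = 1/3

1/3


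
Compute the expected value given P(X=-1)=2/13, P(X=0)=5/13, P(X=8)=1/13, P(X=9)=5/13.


E[X] = sum(x * P(x))
= -1*2/13 + 0*5/13 + 8*1/13 + 9*5/13
= 51/13

51/13


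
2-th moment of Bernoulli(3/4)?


For Bernoulli: X in {0,1}
E[X^2] = 0^2*(1-3/4) + 1^2*3/4 = 3/4

3/4


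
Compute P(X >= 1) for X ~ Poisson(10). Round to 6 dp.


P(X>=1) = 1 - P(X<=0) = 1 - (e^(-10)*10^0/0!)
≈ 1 - 0.0000453999 = 0.9999546001
≈ 0.999955

0.999955


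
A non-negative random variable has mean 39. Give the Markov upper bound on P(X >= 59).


Markov: P(X >= a) <= E[X]/a
P(X >= 59) <= 39/59

39/59


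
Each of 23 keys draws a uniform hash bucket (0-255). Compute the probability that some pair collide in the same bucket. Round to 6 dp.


P(all different) = prod((256-i)/256 for i=0..22) = 0.361108
P(at least one match) = 1 - 0.361108 = 0.638892

0.638892


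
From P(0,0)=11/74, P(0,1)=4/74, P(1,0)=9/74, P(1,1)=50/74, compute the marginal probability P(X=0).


P(X=0) = P(0,0)+P(0,1) = 11/74 + 4/74 = 15/74

15/74


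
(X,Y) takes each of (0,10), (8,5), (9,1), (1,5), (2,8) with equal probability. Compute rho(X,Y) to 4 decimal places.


Cov(X,Y) = -9.2000, Var(X) = 14.0000, Var(Y) = 9.3600
rho = Cov/(sqrt(VarX)*sqrt(VarY)) = -0.8037

-0.8037


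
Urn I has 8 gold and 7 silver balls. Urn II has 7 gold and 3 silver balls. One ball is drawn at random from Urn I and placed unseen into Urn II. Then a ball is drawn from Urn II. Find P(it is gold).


P(transfer gold) = 8/15; P(transfer silver) = 7/15
If gold transferred: Urn II has 8 gold of 11, so P(gold|gold moved) = 8/11
If silver transferred: Urn II has 7 gold of 11, so P(gold|silver moved) = 7/11
By total probability: P(gold) = 8/15*8/11 + 7/15*7/11 = 113/165

113/165


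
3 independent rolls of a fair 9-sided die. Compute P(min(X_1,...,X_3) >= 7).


P(min >= 7) = P(all X_i >= 7) = (P(X_1 >= 7))^3
= (3/9)^3 = (1/3)^3 = 1/27

1/27


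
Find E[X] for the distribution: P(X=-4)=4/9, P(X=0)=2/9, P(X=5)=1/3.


E[X] = sum(x * P(x))
= -4*4/9 + 0*2/9 + 5*1/3
= -1/9

-1/9


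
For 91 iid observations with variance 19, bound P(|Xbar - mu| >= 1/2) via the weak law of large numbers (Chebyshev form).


Var(Xbar) = Var(X)/n = 19/91
Chebyshev: P(|Xbar-mu| >= 1/2) <= Var(Xbar)/(1/2)^2 = (19/91)/(1/4) = 76/91

76/91


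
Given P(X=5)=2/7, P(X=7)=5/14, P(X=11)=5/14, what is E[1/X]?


E[1/X] = sum(g(x)*P(x))
= 1/5*2/7 + 1/7*5/14 + 1/11*5/14
= 379/2695

379/2695


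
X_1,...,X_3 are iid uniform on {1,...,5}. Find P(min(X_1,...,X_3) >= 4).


P(min >= 4) = P(all X_i >= 4) = (P(X_1 >= 4))^3
= (2/5)^3 = 8/125

8/125


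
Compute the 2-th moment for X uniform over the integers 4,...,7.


E[X^2] = (1/4) * sum(x^2 for x=4..7)
= 126/4 = 63/2

63/2


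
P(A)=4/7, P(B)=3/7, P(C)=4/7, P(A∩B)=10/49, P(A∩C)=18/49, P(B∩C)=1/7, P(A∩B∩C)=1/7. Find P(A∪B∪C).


P(A∪B∪C) = P(A)+P(B)+P(C) - P(AB)-P(AC)-P(BC) + P(ABC)
= 4/7+3/7+4/7 - 10/49-18/49-1/7 + 1/7
= 1

1


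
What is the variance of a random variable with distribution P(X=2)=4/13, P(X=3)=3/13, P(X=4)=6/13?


E[X] = 41/13, E[X^2] = 139/13
Var(X) = E[X^2] - (E[X])^2 = 139/13 - (41/13)^2 = 126/169

126/169


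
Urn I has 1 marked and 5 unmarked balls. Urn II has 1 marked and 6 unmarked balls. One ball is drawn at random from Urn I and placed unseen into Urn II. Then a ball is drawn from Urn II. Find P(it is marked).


P(transfer marked) = 1/6; P(transfer unmarked) = 5/6
If marked transferred: Urn II has 2 marked of 8, so P(marked|marked moved) = 1/4
If unmarked transferred: Urn II has 1 marked of 8, so P(marked|unmarked moved) = 1/8
By total probability: P(marked) = 1/6*1/4 + 5/6*1/8 = 7/48

7/48


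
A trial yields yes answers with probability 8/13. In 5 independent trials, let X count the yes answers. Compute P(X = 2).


P(X=2) = C(5,2) * p^2 * (1-p)^3
= 10 * 64/169 * 125/2197
= 80000/371293

80000/371293


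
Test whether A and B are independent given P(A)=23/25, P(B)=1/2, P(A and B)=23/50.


P(A)*P(B) = 23/25*1/2 = 23/50
P(A∩B) = 23/50, which equals P(A)P(B), so independent

Yes, A and B are independent


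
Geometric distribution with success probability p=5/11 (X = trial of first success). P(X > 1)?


P(X > 1) = P(first 1 trials all fail) = (1-p)^1 = (6/11)^1 = 6/11

6/11


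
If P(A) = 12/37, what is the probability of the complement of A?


P(A') = 1 - P(A) = 1 - 12/37 = 25/37

25/37


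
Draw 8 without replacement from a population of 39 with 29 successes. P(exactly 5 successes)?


P(X=5) = C(29,5)*C(10,3) / C(39,8)
= 118755*120 / 61523748
= 14250600/61523748 = 30450/131461

30450/131461


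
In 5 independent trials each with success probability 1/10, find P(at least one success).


P(at least one) = 1 - P(none)
P(none) = (1 - 1/10)^5 = (9/10)^5 = 59049/100000
P(at least one) = 1 - 59049/100000 = 40951/100000

40951/100000


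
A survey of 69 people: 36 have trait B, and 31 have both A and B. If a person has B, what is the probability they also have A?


P(A|B) = P(A∩B)/P(B) = (31/69)/(36/69) = 31/36

31/36


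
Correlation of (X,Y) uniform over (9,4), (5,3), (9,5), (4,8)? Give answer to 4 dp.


Cov(X,Y) = -1.7500, Var(X) = 5.1875, Var(Y) = 3.5000
rho = Cov/(sqrt(VarX)*sqrt(VarY)) = -0.4107

-0.4107


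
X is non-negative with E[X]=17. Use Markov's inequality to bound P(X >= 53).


Markov: P(X >= a) <= E[X]/a
P(X >= 53) <= 17/53

17/53


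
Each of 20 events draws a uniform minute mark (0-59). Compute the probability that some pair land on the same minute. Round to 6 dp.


P(all different) = prod((60-i)/60 for i=0..19) = 0.027894
P(at least one match) = 1 - 0.027894 = 0.972106

0.972106


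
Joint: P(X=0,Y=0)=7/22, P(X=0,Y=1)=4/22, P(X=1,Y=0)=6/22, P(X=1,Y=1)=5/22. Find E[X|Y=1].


P(Y=1) = 9/22
E[X|Y=1] = (0*4 + 1*5)/9 = 5/9

5/9


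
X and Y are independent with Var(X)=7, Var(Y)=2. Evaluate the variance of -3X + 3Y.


Independence => Cov(X,Y)=0
Var(-3X + 3Y) = (-3)^2*Var(X) + 3^2*Var(Y)
= 9*7 + 9*2 = 81

81


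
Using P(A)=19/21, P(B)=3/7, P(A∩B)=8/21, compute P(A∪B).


P(A∪B) = P(A) + P(B) - P(A∩B)
= 19/21 + 3/7 - 8/21 = 20/21

20/21


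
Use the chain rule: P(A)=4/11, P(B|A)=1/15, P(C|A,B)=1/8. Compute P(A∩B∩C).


P(A∩B∩C) = P(A) * P(B|A) * P(C|A∩B)
= 4/11 * 1/15 * 1/8
= 4/165 * 1/8 = 1/330

1/330


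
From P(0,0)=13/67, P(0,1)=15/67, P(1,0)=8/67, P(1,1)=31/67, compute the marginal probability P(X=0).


P(X=0) = P(0,0)+P(0,1) = 13/67 + 15/67 = 28/67

28/67


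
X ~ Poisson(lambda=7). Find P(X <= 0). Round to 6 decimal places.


P(X<=0) = e^(-7)*7^0/0!
≈ 0.0009118820
≈ 0.000912

0.000912


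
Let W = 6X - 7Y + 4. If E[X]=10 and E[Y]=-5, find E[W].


E[6X - 7Y + 4] = 6*E[X] - 7*E[Y] + 4
= (6)*(10) + (-7)*(-5) + (4)
= 60 + 35 + 4 = 99

99


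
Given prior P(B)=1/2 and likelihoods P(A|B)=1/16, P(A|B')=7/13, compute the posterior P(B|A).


P(A) = P(A|B)P(B) + P(A|B')P(B') = 1/16*1/2 + 7/13*1/2 = 125/416
P(B|A) = P(A|B)P(B)/P(A) = (1/32)/(125/416) = 13/125

13/125


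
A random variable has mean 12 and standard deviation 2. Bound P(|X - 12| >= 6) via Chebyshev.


k = 6/2 = 3
Chebyshev: P(|X-mu| >= k*sigma) <= 1/k^2 = 1/3^2 = 1/9

1/9


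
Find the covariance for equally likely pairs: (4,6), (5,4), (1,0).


E[X]=10/3, E[Y]=10/3, E[XY]=44/3
Cov(X,Y) = E[XY] - E[X]E[Y] = 44/3 - 10/3*10/3 = 32/9

32/9


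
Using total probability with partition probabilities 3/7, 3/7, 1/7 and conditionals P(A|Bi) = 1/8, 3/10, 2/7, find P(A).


P(A) = P(A|B1)P(B1) + P(A|B2)P(B2) + P(A|B3)P(B3)
= 1/8*3/7 + 3/10*3/7 + 2/7*1/7
= 3/56 + 9/70 + 2/49 = 437/1960

437/1960


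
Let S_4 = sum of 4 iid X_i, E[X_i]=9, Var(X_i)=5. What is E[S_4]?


E[S_n] = n*E[X_1] = 4*9 = 36

36


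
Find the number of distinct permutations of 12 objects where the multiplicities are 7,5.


12! = 479001600
Denominator: 7!=5040 * 5!=120
Coefficient = 479001600 / 604800 = 792

792


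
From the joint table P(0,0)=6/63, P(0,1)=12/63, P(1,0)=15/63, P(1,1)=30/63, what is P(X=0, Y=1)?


Read from table: P(X=0, Y=1) = 12/63 = 4/21

4/21


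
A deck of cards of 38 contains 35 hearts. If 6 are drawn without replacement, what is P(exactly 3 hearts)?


P(X=3) = C(35,3)*C(3,3) / C(38,6)
= 6545*1 / 2760681
= 6545/2760681 = 5/2109

5/2109


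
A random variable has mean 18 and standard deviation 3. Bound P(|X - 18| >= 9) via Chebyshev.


k = 9/3 = 3
Chebyshev: P(|X-mu| >= k*sigma) <= 1/k^2 = 1/3^2 = 1/9

1/9


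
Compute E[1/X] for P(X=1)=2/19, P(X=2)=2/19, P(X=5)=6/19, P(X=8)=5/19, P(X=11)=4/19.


E[1/X] = sum(g(x)*P(x))
= 1*2/19 + 1/2*2/19 + 1/5*6/19 + 1/8*5/19 + 1/11*4/19
= 2283/8360

2283/8360


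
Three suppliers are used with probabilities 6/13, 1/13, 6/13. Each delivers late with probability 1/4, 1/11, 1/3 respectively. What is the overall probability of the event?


P(A) = P(A|B1)P(B1) + P(A|B2)P(B2) + P(A|B3)P(B3)
= 1/4*6/13 + 1/11*1/13 + 1/3*6/13
= 3/26 + 1/143 + 2/13 = 79/286

79/286


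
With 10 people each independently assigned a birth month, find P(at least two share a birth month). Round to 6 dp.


P(all different) = prod((12-i)/12 for i=0..9) = 0.003868
P(at least one match) = 1 - 0.003868 = 0.996132

0.996132


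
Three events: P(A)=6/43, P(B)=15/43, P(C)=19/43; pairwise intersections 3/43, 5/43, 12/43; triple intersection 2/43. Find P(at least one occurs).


P(A∪B∪C) = P(A)+P(B)+P(C) - P(AB)-P(AC)-P(BC) + P(ABC)
= 6/43+15/43+19/43 - 3/43-5/43-12/43 + 2/43
= 22/43

22/43


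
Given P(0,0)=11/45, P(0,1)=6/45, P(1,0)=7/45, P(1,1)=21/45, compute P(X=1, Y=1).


Read from table: P(X=1, Y=1) = 21/45 = 7/15

7/15


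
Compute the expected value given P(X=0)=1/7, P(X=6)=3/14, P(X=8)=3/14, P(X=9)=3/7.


E[X] = sum(x * P(x))
= 0*1/7 + 6*3/14 + 8*3/14 + 9*3/7
= 48/7

48/7


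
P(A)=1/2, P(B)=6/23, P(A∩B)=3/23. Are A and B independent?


P(A)*P(B) = 1/2*6/23 = 3/23
P(A∩B) = 3/23, which equals P(A)P(B), so independent

Yes, A and B are independent


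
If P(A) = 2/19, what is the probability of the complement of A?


P(A') = 1 - P(A) = 1 - 2/19 = 17/19

17/19


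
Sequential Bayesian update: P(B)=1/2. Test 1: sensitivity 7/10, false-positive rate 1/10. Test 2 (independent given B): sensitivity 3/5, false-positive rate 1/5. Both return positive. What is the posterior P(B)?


After test 1: P(+) = 7/10*1/2 + 1/10*1/2 = 2/5
P(B|+) = (7/20)/(2/5) = 7/8
After test 2 (use post1 as new prior): P(+) = 3/5*7/8 + 1/5*1/8 = 11/20
P(B|+,+) = (21/40)/(11/20) = 21/22

21/22


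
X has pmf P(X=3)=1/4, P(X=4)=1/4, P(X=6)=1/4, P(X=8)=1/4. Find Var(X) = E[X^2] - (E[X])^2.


E[X] = 21/4, E[X^2] = 125/4
Var(X) = E[X^2] - (E[X])^2 = 125/4 - (21/4)^2 = 59/16

59/16


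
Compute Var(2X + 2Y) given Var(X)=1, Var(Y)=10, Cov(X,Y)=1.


Var(2X + 2Y) = 2^2*Var(X) + 2^2*Var(Y) + 2*2*2*Cov(X,Y)
= 4*1 + 4*10 + 8*1
= 4 + 40 + 8 = 52

52


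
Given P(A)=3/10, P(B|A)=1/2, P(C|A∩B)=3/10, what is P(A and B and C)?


P(A∩B∩C) = P(A) * P(B|A) * P(C|A∩B)
= 3/10 * 1/2 * 3/10
= 3/20 * 3/10 = 9/200

9/200


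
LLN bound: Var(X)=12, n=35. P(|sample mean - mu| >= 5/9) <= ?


Var(Xbar) = Var(X)/n = 12/35
Chebyshev: P(|Xbar-mu| >= 5/9) <= Var(Xbar)/(5/9)^2 = (12/35)/(25/81) = 972/875
Bound exceeds 1, so trivial bound: 1

1


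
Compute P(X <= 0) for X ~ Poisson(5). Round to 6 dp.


P(X<=0) = e^(-5)*5^0/0!
≈ 0.0067379470
≈ 0.006738

0.006738


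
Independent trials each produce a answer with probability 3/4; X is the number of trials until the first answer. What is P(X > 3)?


P(X > 3) = P(first 3 trials all fail) = (1-p)^3 = (1/4)^3 = 1/64

1/64


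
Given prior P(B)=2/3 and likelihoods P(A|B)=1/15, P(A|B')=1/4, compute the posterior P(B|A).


P(A) = P(A|B)P(B) + P(A|B')P(B') = 1/15*2/3 + 1/4*1/3 = 23/180
P(B|A) = P(A|B)P(B)/P(A) = (2/45)/(23/180) = 8/23

8/23


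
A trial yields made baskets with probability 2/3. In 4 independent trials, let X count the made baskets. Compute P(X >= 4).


P(X>=4) = P(X=4)
= 16/81
= 16/81

16/81


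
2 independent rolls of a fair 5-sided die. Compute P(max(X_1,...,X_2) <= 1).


P(max <= 1) = P(all X_i <= 1) = (P(X_1 <= 1))^2
= (1/5)^2 = 1/25

1/25


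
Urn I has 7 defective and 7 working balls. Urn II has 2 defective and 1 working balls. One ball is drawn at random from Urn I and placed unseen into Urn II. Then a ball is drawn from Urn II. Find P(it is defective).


P(transfer defective) = 7/14 = 1/2; P(transfer working) = 1/2
If defective transferred: Urn II has 3 defective of 4, so P(defective|defective moved) = 3/4
If working transferred: Urn II has 2 defective of 4, so P(defective|working moved) = 1/2
By total probability: P(defective) = 1/2*3/4 + 1/2*1/2 = 5/8

5/8


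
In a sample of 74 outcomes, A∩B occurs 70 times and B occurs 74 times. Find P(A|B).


P(A|B) = P(A∩B)/P(B) = (70/74)/(74/74) = 70/74 = 35/37

35/37


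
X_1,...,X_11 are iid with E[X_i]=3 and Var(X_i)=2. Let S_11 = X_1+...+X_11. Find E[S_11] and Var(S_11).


E[S_n] = n*mu = 11*3 = 33
Var(S_n) = n*sigma^2 = 11*2 = 22

E[S_11]=33, Var(S_11)=22


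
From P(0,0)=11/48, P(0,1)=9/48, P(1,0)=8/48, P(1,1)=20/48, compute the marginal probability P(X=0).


P(X=0) = P(0,0)+P(0,1) = 11/48 + 9/48 = 20/48 = 5/12

5/12


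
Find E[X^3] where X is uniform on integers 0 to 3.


E[X^3] = (1/4) * sum(x^3 for x=0..3)
= 36/4 = 9

9


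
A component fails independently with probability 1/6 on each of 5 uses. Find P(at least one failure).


P(at least one) = 1 - P(none)
P(none) = (1 - 1/6)^5 = (5/6)^5 = 3125/7776
P(at least one) = 1 - 3125/7776 = 4651/7776

4651/7776


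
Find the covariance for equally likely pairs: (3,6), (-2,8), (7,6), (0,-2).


E[X]=2, E[Y]=9/2, E[XY]=11
Cov(X,Y) = E[XY] - E[X]E[Y] = 11 - 2*9/2 = 2

2


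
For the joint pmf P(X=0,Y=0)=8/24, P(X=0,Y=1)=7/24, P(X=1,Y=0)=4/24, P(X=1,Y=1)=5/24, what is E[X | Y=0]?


P(Y=0) = 12/24
E[X|Y=0] = (0*8 + 1*4)/12 = 4/12 = 1/3

1/3


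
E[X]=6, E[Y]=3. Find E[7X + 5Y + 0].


E[7X + 5Y + 0] = 7*E[X] + 5*E[Y] + 0
= (7)*(6) + (5)*(3) + (0)
= 42 + 15 + 0 = 57

57


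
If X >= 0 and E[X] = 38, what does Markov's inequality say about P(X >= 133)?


Markov: P(X >= a) <= E[X]/a
P(X >= 133) <= 38/133 = 2/7

2/7


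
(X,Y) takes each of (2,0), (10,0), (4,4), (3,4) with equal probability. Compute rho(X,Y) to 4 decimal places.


Cov(X,Y) = -2.5000, Var(X) = 9.6875, Var(Y) = 4.0000
rho = Cov/(sqrt(VarX)*sqrt(VarY)) = -0.4016

-0.4016


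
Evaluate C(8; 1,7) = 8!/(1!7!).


8! = 40320
Denominator: 1!=1 * 7!=5040
Coefficient = 40320 / 5040 = 8

8


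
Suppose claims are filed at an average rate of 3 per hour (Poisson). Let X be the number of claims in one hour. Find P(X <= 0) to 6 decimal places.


P(X<=0) = e^(-3)*3^0/0!
≈ 0.0497870684
≈ 0.049787

0.049787


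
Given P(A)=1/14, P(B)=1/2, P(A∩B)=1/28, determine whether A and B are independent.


P(A)*P(B) = 1/14*1/2 = 1/28
P(A∩B) = 1/28, which equals P(A)P(B), so independent

Yes, A and B are independent


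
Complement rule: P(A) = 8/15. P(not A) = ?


P(A') = 1 - P(A) = 1 - 8/15 = 7/15

7/15


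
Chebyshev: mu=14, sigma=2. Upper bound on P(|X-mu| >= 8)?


k = 8/2 = 4
Chebyshev: P(|X-mu| >= k*sigma) <= 1/k^2 = 1/4^2 = 1/16

1/16


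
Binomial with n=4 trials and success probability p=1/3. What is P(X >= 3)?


P(X>=3) = P(X=3) + P(X=4)
= 8/81 + 1/81
= 1/9

1/9


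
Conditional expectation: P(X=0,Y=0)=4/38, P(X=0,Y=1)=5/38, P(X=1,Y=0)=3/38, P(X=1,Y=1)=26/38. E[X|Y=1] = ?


P(Y=1) = 31/38
E[X|Y=1] = (0*5 + 1*26)/31 = 26/31

26/31


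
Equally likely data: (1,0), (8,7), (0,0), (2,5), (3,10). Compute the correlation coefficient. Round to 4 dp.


Cov(X,Y) = 6.8800, Var(X) = 7.7600, Var(Y) = 15.4400
rho = Cov/(sqrt(VarX)*sqrt(VarY)) = 0.6285

0.6285


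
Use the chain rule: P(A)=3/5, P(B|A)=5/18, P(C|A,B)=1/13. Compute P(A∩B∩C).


P(A∩B∩C) = P(A) * P(B|A) * P(C|A∩B)
= 3/5 * 5/18 * 1/13
= 1/6 * 1/13 = 1/78

1/78


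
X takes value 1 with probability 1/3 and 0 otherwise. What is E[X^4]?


For Bernoulli: X in {0,1}
E[X^4] = 0^4*(1-1/3) + 1^4*1/3 = 1/3

1/3


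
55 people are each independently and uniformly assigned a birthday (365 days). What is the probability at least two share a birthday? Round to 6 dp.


P(all different) = prod((365-i)/365 for i=0..54) = 0.013738
P(at least one match) = 1 - 0.013738 = 0.986262

0.986262


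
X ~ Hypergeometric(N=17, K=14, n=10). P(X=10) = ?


P(X=10) = C(14,10)*C(3,0) / C(17,10)
= 1001*1 / 19448
= 1001/19448 = 7/136

7/136


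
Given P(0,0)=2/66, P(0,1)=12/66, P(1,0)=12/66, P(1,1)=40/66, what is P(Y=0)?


P(Y=0) = P(0,0)+P(1,0) = 2/66 + 12/66 = 14/66 = 7/33

7/33


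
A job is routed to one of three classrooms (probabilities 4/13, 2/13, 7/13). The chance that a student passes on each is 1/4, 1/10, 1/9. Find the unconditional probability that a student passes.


P(A) = P(A|B1)P(B1) + P(A|B2)P(B2) + P(A|B3)P(B3)
= 1/4*4/13 + 1/10*2/13 + 1/9*7/13
= 1/13 + 1/65 + 7/117 = 89/585

89/585


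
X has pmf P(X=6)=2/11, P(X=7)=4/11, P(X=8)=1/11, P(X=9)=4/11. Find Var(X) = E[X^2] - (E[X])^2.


E[X] = 84/11, E[X^2] = 656/11
Var(X) = E[X^2] - (E[X])^2 = 656/11 - (84/11)^2 = 160/121

160/121


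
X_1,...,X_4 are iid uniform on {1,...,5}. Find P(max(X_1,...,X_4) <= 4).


P(max <= 4) = P(all X_i <= 4) = (P(X_1 <= 4))^4
= (4/5)^4 = 256/625

256/625


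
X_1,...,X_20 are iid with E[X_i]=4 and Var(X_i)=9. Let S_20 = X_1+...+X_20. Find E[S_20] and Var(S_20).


E[S_n] = n*mu = 20*4 = 80
Var(S_n) = n*sigma^2 = 20*9 = 180

E[S_20]=80, Var(S_20)=180


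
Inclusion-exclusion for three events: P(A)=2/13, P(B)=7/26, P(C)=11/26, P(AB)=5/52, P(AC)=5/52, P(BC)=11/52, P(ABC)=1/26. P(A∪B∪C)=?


P(A∪B∪C) = P(A)+P(B)+P(C) - P(AB)-P(AC)-P(BC) + P(ABC)
= 2/13+7/26+11/26 - 5/52-5/52-11/52 + 1/26
= 25/52

25/52


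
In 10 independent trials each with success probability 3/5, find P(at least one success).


P(at least one) = 1 - P(none)
P(none) = (1 - 3/5)^10 = (2/5)^10 = 1024/9765625
P(at least one) = 1 - 1024/9765625 = 9764601/9765625

9764601/9765625


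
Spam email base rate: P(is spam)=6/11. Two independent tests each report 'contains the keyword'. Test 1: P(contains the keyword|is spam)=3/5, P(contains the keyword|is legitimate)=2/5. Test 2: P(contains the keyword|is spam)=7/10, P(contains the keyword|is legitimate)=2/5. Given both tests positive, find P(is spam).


After test 1: P(+) = 3/5*6/11 + 2/5*5/11 = 28/55
P(B|+) = (18/55)/(28/55) = 9/14
After test 2 (use post1 as new prior): P(+) = 7/10*9/14 + 2/5*5/14 = 83/140
P(B|+,+) = (9/20)/(83/140) = 63/83

63/83


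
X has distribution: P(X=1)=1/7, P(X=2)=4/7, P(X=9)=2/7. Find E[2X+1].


E[2X+1] = sum(g(x)*P(x))
= 3*1/7 + 5*4/7 + 19*2/7
= 61/7

61/7


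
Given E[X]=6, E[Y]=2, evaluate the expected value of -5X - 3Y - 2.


E[-5X - 3Y - 2] = -5*E[X] - 3*E[Y] - 2
= (-5)*(6) + (-3)*(2) + (-2)
= -30 - 6 - 2 = -38

-38


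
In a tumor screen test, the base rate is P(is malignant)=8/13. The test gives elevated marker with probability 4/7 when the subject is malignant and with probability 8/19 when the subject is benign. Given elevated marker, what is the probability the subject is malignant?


P(A) = P(A|B)P(B) + P(A|B')P(B') = 4/7*8/13 + 8/19*5/13 = 888/1729
P(B|A) = P(A|B)P(B)/P(A) = (32/91)/(888/1729) = 76/111

76/111


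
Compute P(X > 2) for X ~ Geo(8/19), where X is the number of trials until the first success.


P(X > 2) = P(first 2 trials all fail) = (1-p)^2 = (11/19)^2 = 121/361

121/361


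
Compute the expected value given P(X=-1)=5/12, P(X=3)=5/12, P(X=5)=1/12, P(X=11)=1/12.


E[X] = sum(x * P(x))
= -1*5/12 + 3*5/12 + 5*1/12 + 11*1/12
= 13/6

13/6


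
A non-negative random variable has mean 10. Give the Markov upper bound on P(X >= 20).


Markov: P(X >= a) <= E[X]/a
P(X >= 20) <= 10/20 = 1/2

1/2


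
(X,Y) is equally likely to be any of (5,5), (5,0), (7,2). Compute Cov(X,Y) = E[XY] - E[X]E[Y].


E[X]=17/3, E[Y]=7/3, E[XY]=13
Cov(X,Y) = E[XY] - E[X]E[Y] = 13 - 17/3*7/3 = -2/9

-2/9


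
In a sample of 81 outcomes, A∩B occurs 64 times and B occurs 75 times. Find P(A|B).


P(A|B) = P(A∩B)/P(B) = (64/81)/(75/81) = 64/75

64/75


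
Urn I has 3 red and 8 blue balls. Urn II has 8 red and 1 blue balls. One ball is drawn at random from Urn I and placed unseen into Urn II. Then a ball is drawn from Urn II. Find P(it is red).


P(transfer red) = 3/11; P(transfer blue) = 8/11
If red transferred: Urn II has 9 red of 10, so P(red|red moved) = 9/10
If blue transferred: Urn II has 8 red of 10, so P(red|blue moved) = 4/5
By total probability: P(red) = 3/11*9/10 + 8/11*4/5 = 91/110

91/110


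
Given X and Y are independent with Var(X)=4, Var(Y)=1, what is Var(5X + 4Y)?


Independence => Cov(X,Y)=0
Var(5X + 4Y) = 5^2*Var(X) + 4^2*Var(Y)
= 25*4 + 16*1 = 116

116


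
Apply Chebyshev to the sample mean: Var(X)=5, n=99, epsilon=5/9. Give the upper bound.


Var(Xbar) = Var(X)/n = 5/99
Chebyshev: P(|Xbar-mu| >= 5/9) <= Var(Xbar)/(5/9)^2 = (5/99)/(25/81) = 9/55

9/55


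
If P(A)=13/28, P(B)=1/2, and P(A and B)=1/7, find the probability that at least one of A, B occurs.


P(A∪B) = P(A) + P(B) - P(A∩B)
= 13/28 + 1/2 - 1/7 = 23/28

23/28


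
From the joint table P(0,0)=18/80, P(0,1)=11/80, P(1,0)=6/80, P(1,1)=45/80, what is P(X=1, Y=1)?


Read from table: P(X=1, Y=1) = 45/80 = 9/16

9/16


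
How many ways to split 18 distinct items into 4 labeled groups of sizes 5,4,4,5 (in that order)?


18! = 6402373705728000
Denominator: 5!=120 * 4!=24 * 4!=24 * 5!=120
Coefficient = 6402373705728000 / 8294400 = 771891120

771891120


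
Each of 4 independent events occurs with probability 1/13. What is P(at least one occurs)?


P(at least one) = 1 - P(none)
P(none) = (1 - 1/13)^4 = (12/13)^4 = 20736/28561
P(at least one) = 1 - 20736/28561 = 7825/28561

7825/28561


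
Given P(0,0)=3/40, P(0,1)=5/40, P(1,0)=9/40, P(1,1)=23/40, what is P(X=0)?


P(X=0) = P(0,0)+P(0,1) = 3/40 + 5/40 = 8/40 = 1/5

1/5


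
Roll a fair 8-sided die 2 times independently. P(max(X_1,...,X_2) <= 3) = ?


P(max <= 3) = P(all X_i <= 3) = (P(X_1 <= 3))^2
= (3/8)^2 = 9/64

9/64


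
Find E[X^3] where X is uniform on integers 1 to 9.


E[X^3] = (1/9) * sum(x^3 for x=1..9)
= 2025/9 = 225

225


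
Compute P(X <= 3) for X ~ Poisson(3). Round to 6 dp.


P(X<=3) = e^(-3)*3^0/0! + e^(-3)*3^1/1! + e^(-3)*3^2/2! + e^(-3)*3^3/3!
≈ 0.0497870684 + 0.1493612051 + 0.2240418077 + 0.2240418077
= 0.6472318889
≈ 0.647232

0.647232


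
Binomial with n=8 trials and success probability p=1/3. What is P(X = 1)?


P(X=1) = C(8,1) * p^1 * (1-p)^7
= 8 * 1/3 * 128/2187
= 1024/6561

1024/6561


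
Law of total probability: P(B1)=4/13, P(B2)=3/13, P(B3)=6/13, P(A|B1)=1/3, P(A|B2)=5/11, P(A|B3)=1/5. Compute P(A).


P(A) = P(A|B1)P(B1) + P(A|B2)P(B2) + P(A|B3)P(B3)
= 1/3*4/13 + 5/11*3/13 + 1/5*6/13
= 4/39 + 15/143 + 6/65 = 643/2145

643/2145


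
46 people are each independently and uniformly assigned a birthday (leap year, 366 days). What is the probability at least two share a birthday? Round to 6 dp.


P(all different) = prod((366-i)/366 for i=0..45) = 0.052187
P(at least one match) = 1 - 0.052187 = 0.947813

0.947813


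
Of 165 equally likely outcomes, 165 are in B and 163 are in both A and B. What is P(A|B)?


P(A|B) = P(A∩B)/P(B) = (163/165)/(165/165) = 163/165

163/165


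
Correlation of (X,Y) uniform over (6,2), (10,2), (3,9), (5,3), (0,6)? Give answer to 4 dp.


Cov(X,Y) = -6.3200, Var(X) = 10.9600, Var(Y) = 7.4400
rho = Cov/(sqrt(VarX)*sqrt(VarY)) = -0.6999

-0.6999


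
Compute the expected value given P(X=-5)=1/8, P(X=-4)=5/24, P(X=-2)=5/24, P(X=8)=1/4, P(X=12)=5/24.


E[X] = sum(x * P(x))
= -5*1/8 - 4*5/24 - 2*5/24 + 8*1/4 + 12*5/24
= 21/8

21/8


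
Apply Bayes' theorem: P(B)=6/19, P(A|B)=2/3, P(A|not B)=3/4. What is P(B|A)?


P(A) = P(A|B)P(B) + P(A|B')P(B') = 2/3*6/19 + 3/4*13/19 = 55/76
P(B|A) = P(A|B)P(B)/P(A) = (4/19)/(55/76) = 16/55

16/55


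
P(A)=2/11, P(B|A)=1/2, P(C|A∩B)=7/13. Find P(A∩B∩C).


P(A∩B∩C) = P(A) * P(B|A) * P(C|A∩B)
= 2/11 * 1/2 * 7/13
= 1/11 * 7/13 = 7/143

7/143


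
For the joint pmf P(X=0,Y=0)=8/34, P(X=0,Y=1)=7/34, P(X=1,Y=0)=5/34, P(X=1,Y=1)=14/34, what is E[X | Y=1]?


P(Y=1) = 21/34
E[X|Y=1] = (0*7 + 1*14)/21 = 14/21 = 2/3

2/3


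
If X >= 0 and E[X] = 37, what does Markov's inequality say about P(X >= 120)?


Markov: P(X >= a) <= E[X]/a
P(X >= 120) <= 37/120

37/120


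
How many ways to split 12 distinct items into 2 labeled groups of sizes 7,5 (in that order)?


12! = 479001600
Denominator: 7!=5040 * 5!=120
Coefficient = 479001600 / 604800 = 792

792


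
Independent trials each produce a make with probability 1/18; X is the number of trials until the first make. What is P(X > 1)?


P(X > 1) = P(first 1 trials all fail) = (1-p)^1 = (17/18)^1 = 17/18

17/18


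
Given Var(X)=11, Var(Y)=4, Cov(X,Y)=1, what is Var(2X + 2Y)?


Var(2X + 2Y) = 2^2*Var(X) + 2^2*Var(Y) + 2*2*2*Cov(X,Y)
= 4*11 + 4*4 + 8*1
= 44 + 16 + 8 = 68

68


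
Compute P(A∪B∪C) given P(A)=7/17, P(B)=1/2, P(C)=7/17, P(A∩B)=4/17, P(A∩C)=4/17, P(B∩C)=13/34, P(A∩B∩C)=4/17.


P(A∪B∪C) = P(A)+P(B)+P(C) - P(AB)-P(AC)-P(BC) + P(ABC)
= 7/17+1/2+7/17 - 4/17-4/17-13/34 + 4/17
= 12/17

12/17


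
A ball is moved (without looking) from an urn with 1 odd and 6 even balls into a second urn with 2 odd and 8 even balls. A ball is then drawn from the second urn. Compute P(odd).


P(transfer odd) = 1/7; P(transfer even) = 6/7
If odd transferred: Urn II has 3 odd of 11, so P(odd|odd moved) = 3/11
If even transferred: Urn II has 2 odd of 11, so P(odd|even moved) = 2/11
By total probability: P(odd) = 1/7*3/11 + 6/7*2/11 = 15/77

15/77


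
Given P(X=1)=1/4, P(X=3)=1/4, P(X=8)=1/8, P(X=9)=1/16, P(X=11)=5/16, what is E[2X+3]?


E[2X+3] = sum(g(x)*P(x))
= 5*1/4 + 9*1/4 + 19*1/8 + 21*1/16 + 25*5/16
= 15

15


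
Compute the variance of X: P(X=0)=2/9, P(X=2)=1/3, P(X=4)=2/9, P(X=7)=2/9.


E[X] = 28/9, E[X^2] = 142/9
Var(X) = E[X^2] - (E[X])^2 = 142/9 - (28/9)^2 = 494/81

494/81


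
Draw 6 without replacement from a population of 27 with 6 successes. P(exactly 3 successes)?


P(X=3) = C(6,3)*C(21,3) / C(27,6)
= 20*1330 / 296010
= 26600/296010 = 2660/29601

2660/29601


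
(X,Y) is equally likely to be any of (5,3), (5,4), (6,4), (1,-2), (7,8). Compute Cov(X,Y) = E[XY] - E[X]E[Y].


E[X]=24/5, E[Y]=17/5, E[XY]=113/5
Cov(X,Y) = E[XY] - E[X]E[Y] = 113/5 - 24/5*17/5 = 157/25

157/25
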